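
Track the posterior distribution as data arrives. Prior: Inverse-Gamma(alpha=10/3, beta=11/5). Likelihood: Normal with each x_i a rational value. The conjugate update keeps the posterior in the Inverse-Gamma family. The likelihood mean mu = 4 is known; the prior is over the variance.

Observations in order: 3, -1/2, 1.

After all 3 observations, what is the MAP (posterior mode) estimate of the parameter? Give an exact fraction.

297/100

obs 1: x=3 → posterior Inverse-Gamma(23/6, 27/10)
obs 2: x=-1/2 → posterior Inverse-Gamma(13/3, 513/40)
obs 3: x=1 → posterior Inverse-Gamma(29/6, 693/40)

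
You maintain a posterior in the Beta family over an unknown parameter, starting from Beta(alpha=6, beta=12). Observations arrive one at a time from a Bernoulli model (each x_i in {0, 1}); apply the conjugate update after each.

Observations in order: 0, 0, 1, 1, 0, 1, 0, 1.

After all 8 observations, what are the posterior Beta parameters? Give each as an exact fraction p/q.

alpha=10, beta=16

obs 1: x=0 → posterior Beta(6, 13)
obs 2: x=0 → posterior Beta(6, 14)
obs 3: x=1 → posterior Beta(7, 14)
obs 4: x=1 → posterior Beta(8, 14)
obs 5: x=0 → posterior Beta(8, 15)
obs 6: x=1 → posterior Beta(9, 15)
obs 7: x=0 → posterior Beta(9, 16)
obs 8: x=1 → posterior Beta(10, 16)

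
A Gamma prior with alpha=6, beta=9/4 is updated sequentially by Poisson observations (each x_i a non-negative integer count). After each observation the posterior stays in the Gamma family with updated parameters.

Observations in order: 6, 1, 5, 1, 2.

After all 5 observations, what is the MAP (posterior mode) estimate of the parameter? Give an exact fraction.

obs 1: x=6 → posterior Gamma(12, 13/4)
obs 2: x=1 → posterior Gamma(13, 17/4)
obs 3: x=5 → posterior Gamma(18, 21/4)
obs 4: x=1 → posterior Gamma(19, 25/4)
obs 5: x=2 → posterior Gamma(21, 29/4)

80/29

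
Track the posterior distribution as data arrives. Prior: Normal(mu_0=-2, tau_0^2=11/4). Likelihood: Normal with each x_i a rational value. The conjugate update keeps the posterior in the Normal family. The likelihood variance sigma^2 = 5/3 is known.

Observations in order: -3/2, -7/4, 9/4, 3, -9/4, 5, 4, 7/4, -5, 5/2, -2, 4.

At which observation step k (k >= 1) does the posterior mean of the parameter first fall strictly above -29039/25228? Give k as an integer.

obs 1: x=-3/2 → posterior Normal(-179/106, 55/53)
obs 2: x=-7/4 → posterior Normal(-589/344, 55/86)
obs 3: x=9/4 → posterior Normal(-73/119, 55/119)
obs 4: x=3 → posterior Normal(13/76, 55/152)
obs 5: x=-9/4 → posterior Normal(-193/740, 11/37)
obs 6: x=5 → posterior Normal(467/872, 55/218)
obs 7: x=4 → posterior Normal(995/1004, 55/251)
obs 8: x=7/4 → posterior Normal(613/568, 55/284)
obs 9: x=-5 → posterior Normal(283/634, 55/317)
obs 10: x=5/2 → posterior Normal(16/25, 11/70)
obs 11: x=-2 → posterior Normal(158/383, 55/383)
obs 12: x=4 → posterior Normal(145/208, 55/416)

k = 3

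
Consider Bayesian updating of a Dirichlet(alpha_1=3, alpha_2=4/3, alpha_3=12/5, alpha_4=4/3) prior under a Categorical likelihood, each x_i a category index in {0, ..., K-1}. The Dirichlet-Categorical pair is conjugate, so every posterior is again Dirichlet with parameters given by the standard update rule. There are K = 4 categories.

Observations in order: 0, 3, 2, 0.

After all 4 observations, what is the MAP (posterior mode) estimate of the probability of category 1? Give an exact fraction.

5/121

obs 1: x=0 → posterior Dirichlet(4, 4/3, 12/5, 4/3)
obs 2: x=3 → posterior Dirichlet(4, 4/3, 12/5, 7/3)
obs 3: x=2 → posterior Dirichlet(4, 4/3, 17/5, 7/3)
obs 4: x=0 → posterior Dirichlet(5, 4/3, 17/5, 7/3)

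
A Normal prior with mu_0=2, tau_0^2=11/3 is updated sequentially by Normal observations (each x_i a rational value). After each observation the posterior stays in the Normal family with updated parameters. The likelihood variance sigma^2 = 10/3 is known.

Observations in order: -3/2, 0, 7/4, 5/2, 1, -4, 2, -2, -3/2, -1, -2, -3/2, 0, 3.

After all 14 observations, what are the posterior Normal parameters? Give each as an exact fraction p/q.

mu_0=-63/656, tau_0^2=55/246

obs 1: x=-3/2 → posterior Normal(1/6, 110/63)
obs 2: x=0 → posterior Normal(7/64, 55/48)
obs 3: x=7/4 → posterior Normal(91/172, 110/129)
obs 4: x=5/2 → posterior Normal(67/72, 55/81)
obs 5: x=1 → posterior Normal(49/52, 22/39)
obs 6: x=-4 → posterior Normal(69/304, 55/114)
obs 7: x=2 → posterior Normal(157/348, 110/261)
obs 8: x=-2 → posterior Normal(69/392, 55/147)
obs 9: x=-3/2 → posterior Normal(3/436, 110/327)
obs 10: x=-1 → posterior Normal(-41/480, 11/36)
obs 11: x=-2 → posterior Normal(-129/524, 110/393)
obs 12: x=-3/2 → posterior Normal(-195/568, 55/213)
obs 13: x=0 → posterior Normal(-65/204, 110/459)
obs 14: x=3 → posterior Normal(-63/656, 55/246)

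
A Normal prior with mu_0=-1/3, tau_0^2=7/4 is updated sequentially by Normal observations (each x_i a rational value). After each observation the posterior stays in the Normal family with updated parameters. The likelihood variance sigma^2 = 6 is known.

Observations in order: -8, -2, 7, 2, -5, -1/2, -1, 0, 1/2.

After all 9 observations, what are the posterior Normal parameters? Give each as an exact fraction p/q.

mu_0=-19/29, tau_0^2=14/29

obs 1: x=-8 → posterior Normal(-64/31, 42/31)
obs 2: x=-2 → posterior Normal(-39/19, 21/19)
obs 3: x=7 → posterior Normal(-29/45, 14/15)
obs 4: x=2 → posterior Normal(-15/52, 21/26)
obs 5: x=-5 → posterior Normal(-50/59, 42/59)
obs 6: x=-1/2 → posterior Normal(-107/132, 7/11)
obs 7: x=-1 → posterior Normal(-121/146, 42/73)
obs 8: x=0 → posterior Normal(-121/160, 21/40)
obs 9: x=1/2 → posterior Normal(-19/29, 14/29)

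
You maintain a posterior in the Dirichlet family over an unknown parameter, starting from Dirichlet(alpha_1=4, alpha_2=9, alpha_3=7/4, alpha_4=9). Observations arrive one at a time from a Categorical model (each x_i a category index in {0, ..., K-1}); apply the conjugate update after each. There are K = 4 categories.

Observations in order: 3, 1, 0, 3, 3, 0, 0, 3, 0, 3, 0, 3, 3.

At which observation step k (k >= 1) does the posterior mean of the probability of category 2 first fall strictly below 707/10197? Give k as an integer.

obs 1: x=3 → posterior Dirichlet(4, 9, 7/4, 10)
obs 2: x=1 → posterior Dirichlet(4, 10, 7/4, 10)
obs 3: x=0 → posterior Dirichlet(5, 10, 7/4, 10)
obs 4: x=3 → posterior Dirichlet(5, 10, 7/4, 11)
obs 5: x=3 → posterior Dirichlet(5, 10, 7/4, 12)
obs 6: x=0 → posterior Dirichlet(6, 10, 7/4, 12)
obs 7: x=0 → posterior Dirichlet(7, 10, 7/4, 12)
obs 8: x=3 → posterior Dirichlet(7, 10, 7/4, 13)
obs 9: x=0 → posterior Dirichlet(8, 10, 7/4, 13)
obs 10: x=3 → posterior Dirichlet(8, 10, 7/4, 14)
obs 11: x=0 → posterior Dirichlet(9, 10, 7/4, 14)
obs 12: x=3 → posterior Dirichlet(9, 10, 7/4, 15)
obs 13: x=3 → posterior Dirichlet(9, 10, 7/4, 16)

k = 2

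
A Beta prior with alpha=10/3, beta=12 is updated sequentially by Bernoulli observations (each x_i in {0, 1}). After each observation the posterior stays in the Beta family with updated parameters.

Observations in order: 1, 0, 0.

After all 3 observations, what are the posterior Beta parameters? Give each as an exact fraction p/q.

alpha=13/3, beta=14

obs 1: x=1 → posterior Beta(13/3, 12)
obs 2: x=0 → posterior Beta(13/3, 13)
obs 3: x=0 → posterior Beta(13/3, 14)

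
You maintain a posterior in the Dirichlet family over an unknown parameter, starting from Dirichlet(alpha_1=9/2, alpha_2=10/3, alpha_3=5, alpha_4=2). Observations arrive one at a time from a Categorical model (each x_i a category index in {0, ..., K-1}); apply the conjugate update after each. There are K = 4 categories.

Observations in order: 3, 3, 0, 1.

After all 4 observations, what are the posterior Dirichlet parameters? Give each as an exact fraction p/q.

obs 1: x=3 → posterior Dirichlet(9/2, 10/3, 5, 3)
obs 2: x=3 → posterior Dirichlet(9/2, 10/3, 5, 4)
obs 3: x=0 → posterior Dirichlet(11/2, 10/3, 5, 4)
obs 4: x=1 → posterior Dirichlet(11/2, 13/3, 5, 4)

alpha_1=11/2, alpha_2=13/3, alpha_3=5, alpha_4=4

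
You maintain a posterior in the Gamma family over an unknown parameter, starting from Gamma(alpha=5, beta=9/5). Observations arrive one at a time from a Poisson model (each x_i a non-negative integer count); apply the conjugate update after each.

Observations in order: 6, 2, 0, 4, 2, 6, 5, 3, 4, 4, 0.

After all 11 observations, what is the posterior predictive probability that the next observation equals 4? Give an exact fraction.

9594050235629218045010488760934077257683870659390485967358646537266977088471040000/56002715148753656906361959363868046177888387145172235042696230852807420496003672149

obs 1: x=6 → posterior Gamma(11, 14/5)
obs 2: x=2 → posterior Gamma(13, 19/5)
obs 3: x=0 → posterior Gamma(13, 24/5)
obs 4: x=4 → posterior Gamma(17, 29/5)
obs 5: x=2 → posterior Gamma(19, 34/5)
obs 6: x=6 → posterior Gamma(25, 39/5)
obs 7: x=5 → posterior Gamma(30, 44/5)
obs 8: x=3 → posterior Gamma(33, 49/5)
obs 9: x=4 → posterior Gamma(37, 54/5)
obs 10: x=4 → posterior Gamma(41, 59/5)
obs 11: x=0 → posterior Gamma(41, 64/5)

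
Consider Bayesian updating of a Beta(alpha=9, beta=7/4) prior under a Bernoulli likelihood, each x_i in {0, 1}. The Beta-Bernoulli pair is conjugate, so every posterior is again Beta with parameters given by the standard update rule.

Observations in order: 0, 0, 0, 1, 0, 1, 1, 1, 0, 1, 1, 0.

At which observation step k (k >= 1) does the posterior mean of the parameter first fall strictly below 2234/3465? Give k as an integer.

obs 1: x=0 → posterior Beta(9, 11/4)
obs 2: x=0 → posterior Beta(9, 15/4)
obs 3: x=0 → posterior Beta(9, 19/4)
obs 4: x=1 → posterior Beta(10, 19/4)
obs 5: x=0 → posterior Beta(10, 23/4)
obs 6: x=1 → posterior Beta(11, 23/4)
obs 7: x=1 → posterior Beta(12, 23/4)
obs 8: x=1 → posterior Beta(13, 23/4)
obs 9: x=0 → posterior Beta(13, 27/4)
obs 10: x=1 → posterior Beta(14, 27/4)
obs 11: x=1 → posterior Beta(15, 27/4)
obs 12: x=0 → posterior Beta(15, 31/4)

k = 5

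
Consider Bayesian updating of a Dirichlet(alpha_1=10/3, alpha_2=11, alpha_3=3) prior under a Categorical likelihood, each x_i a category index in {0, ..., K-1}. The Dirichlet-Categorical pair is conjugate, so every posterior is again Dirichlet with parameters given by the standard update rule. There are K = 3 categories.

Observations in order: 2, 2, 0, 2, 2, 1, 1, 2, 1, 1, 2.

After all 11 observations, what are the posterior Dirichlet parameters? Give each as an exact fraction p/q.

alpha_1=13/3, alpha_2=15, alpha_3=9

obs 1: x=2 → posterior Dirichlet(10/3, 11, 4)
obs 2: x=2 → posterior Dirichlet(10/3, 11, 5)
obs 3: x=0 → posterior Dirichlet(13/3, 11, 5)
obs 4: x=2 → posterior Dirichlet(13/3, 11, 6)
obs 5: x=2 → posterior Dirichlet(13/3, 11, 7)
obs 6: x=1 → posterior Dirichlet(13/3, 12, 7)
obs 7: x=1 → posterior Dirichlet(13/3, 13, 7)
obs 8: x=2 → posterior Dirichlet(13/3, 13, 8)
obs 9: x=1 → posterior Dirichlet(13/3, 14, 8)
obs 10: x=1 → posterior Dirichlet(13/3, 15, 8)
obs 11: x=2 → posterior Dirichlet(13/3, 15, 9)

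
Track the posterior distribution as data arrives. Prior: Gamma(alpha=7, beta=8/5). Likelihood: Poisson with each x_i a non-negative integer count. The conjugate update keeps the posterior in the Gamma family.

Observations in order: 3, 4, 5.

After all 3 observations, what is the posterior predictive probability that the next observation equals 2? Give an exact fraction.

obs 1: x=3 → posterior Gamma(10, 13/5)
obs 2: x=4 → posterior Gamma(14, 18/5)
obs 3: x=5 → posterior Gamma(19, 23/5)

177211743453027937584532656625/1228255344411528105136555556864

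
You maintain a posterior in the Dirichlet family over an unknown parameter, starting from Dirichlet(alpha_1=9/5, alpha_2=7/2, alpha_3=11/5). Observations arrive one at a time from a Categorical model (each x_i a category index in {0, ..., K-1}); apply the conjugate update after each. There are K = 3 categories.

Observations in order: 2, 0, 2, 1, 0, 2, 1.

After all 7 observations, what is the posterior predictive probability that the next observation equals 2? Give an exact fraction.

52/145

obs 1: x=2 → posterior Dirichlet(9/5, 7/2, 16/5)
obs 2: x=0 → posterior Dirichlet(14/5, 7/2, 16/5)
obs 3: x=2 → posterior Dirichlet(14/5, 7/2, 21/5)
obs 4: x=1 → posterior Dirichlet(14/5, 9/2, 21/5)
obs 5: x=0 → posterior Dirichlet(19/5, 9/2, 21/5)
obs 6: x=2 → posterior Dirichlet(19/5, 9/2, 26/5)
obs 7: x=1 → posterior Dirichlet(19/5, 11/2, 26/5)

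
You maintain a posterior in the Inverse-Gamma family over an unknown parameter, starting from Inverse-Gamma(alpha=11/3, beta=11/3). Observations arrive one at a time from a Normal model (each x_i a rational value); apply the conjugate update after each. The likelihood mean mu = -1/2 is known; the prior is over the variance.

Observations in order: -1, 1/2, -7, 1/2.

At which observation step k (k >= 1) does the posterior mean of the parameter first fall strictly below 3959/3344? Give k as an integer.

k = 2

obs 1: x=-1 → posterior Inverse-Gamma(25/6, 91/24)
obs 2: x=1/2 → posterior Inverse-Gamma(14/3, 103/24)
obs 3: x=-7 → posterior Inverse-Gamma(31/6, 305/12)
obs 4: x=1/2 → posterior Inverse-Gamma(17/3, 311/12)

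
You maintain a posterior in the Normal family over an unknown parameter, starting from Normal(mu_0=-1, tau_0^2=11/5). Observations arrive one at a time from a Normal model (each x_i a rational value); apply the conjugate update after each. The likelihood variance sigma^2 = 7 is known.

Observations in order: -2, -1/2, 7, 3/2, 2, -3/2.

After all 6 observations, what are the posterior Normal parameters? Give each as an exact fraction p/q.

obs 1: x=-2 → posterior Normal(-57/46, 77/46)
obs 2: x=-1/2 → posterior Normal(-125/114, 77/57)
obs 3: x=7 → posterior Normal(29/136, 77/68)
obs 4: x=3/2 → posterior Normal(31/79, 77/79)
obs 5: x=2 → posterior Normal(53/90, 77/90)
obs 6: x=-3/2 → posterior Normal(73/202, 77/101)

mu_0=73/202, tau_0^2=77/101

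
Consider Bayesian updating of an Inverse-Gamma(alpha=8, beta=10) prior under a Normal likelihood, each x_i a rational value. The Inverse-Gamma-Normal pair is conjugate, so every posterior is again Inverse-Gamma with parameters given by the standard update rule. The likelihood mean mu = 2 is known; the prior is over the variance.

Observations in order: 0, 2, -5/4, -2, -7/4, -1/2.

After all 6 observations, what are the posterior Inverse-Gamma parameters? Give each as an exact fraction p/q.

alpha=11, beta=567/16

obs 1: x=0 → posterior Inverse-Gamma(17/2, 12)
obs 2: x=2 → posterior Inverse-Gamma(9, 12)
obs 3: x=-5/4 → posterior Inverse-Gamma(19/2, 553/32)
obs 4: x=-2 → posterior Inverse-Gamma(10, 809/32)
obs 5: x=-7/4 → posterior Inverse-Gamma(21/2, 517/16)
obs 6: x=-1/2 → posterior Inverse-Gamma(11, 567/16)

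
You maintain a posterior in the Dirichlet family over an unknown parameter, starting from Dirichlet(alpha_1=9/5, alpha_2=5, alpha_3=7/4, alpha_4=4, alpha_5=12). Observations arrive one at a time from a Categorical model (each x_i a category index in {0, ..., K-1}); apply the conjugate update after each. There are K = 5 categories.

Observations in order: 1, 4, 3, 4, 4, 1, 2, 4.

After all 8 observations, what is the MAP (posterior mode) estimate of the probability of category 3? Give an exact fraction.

obs 1: x=1 → posterior Dirichlet(9/5, 6, 7/4, 4, 12)
obs 2: x=4 → posterior Dirichlet(9/5, 6, 7/4, 4, 13)
obs 3: x=3 → posterior Dirichlet(9/5, 6, 7/4, 5, 13)
obs 4: x=4 → posterior Dirichlet(9/5, 6, 7/4, 5, 14)
obs 5: x=4 → posterior Dirichlet(9/5, 6, 7/4, 5, 15)
obs 6: x=1 → posterior Dirichlet(9/5, 7, 7/4, 5, 15)
obs 7: x=2 → posterior Dirichlet(9/5, 7, 11/4, 5, 15)
obs 8: x=4 → posterior Dirichlet(9/5, 7, 11/4, 5, 16)

80/551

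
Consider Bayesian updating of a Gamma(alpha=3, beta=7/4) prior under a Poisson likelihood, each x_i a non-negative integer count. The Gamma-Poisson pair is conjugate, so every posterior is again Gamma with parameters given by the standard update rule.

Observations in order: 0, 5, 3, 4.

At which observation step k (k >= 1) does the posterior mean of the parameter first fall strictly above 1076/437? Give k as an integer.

obs 1: x=0 → posterior Gamma(3, 11/4)
obs 2: x=5 → posterior Gamma(8, 15/4)
obs 3: x=3 → posterior Gamma(11, 19/4)
obs 4: x=4 → posterior Gamma(15, 23/4)

k = 4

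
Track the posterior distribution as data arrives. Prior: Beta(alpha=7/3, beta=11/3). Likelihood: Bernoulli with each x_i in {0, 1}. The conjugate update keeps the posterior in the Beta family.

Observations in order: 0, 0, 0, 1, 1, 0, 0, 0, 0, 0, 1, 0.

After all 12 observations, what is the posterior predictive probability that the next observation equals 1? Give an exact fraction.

obs 1: x=0 → posterior Beta(7/3, 14/3)
obs 2: x=0 → posterior Beta(7/3, 17/3)
obs 3: x=0 → posterior Beta(7/3, 20/3)
obs 4: x=1 → posterior Beta(10/3, 20/3)
obs 5: x=1 → posterior Beta(13/3, 20/3)
obs 6: x=0 → posterior Beta(13/3, 23/3)
obs 7: x=0 → posterior Beta(13/3, 26/3)
obs 8: x=0 → posterior Beta(13/3, 29/3)
obs 9: x=0 → posterior Beta(13/3, 32/3)
obs 10: x=0 → posterior Beta(13/3, 35/3)
obs 11: x=1 → posterior Beta(16/3, 35/3)
obs 12: x=0 → posterior Beta(16/3, 38/3)

8/27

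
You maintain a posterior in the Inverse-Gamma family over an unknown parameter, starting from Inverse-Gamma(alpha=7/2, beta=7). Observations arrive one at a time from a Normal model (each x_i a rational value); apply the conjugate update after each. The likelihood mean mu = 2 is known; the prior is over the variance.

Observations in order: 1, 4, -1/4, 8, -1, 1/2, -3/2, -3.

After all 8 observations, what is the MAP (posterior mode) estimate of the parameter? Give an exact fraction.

1737/272

obs 1: x=1 → posterior Inverse-Gamma(4, 15/2)
obs 2: x=4 → posterior Inverse-Gamma(9/2, 19/2)
obs 3: x=-1/4 → posterior Inverse-Gamma(5, 385/32)
obs 4: x=8 → posterior Inverse-Gamma(11/2, 961/32)
obs 5: x=-1 → posterior Inverse-Gamma(6, 1105/32)
obs 6: x=1/2 → posterior Inverse-Gamma(13/2, 1141/32)
obs 7: x=-3/2 → posterior Inverse-Gamma(7, 1337/32)
obs 8: x=-3 → posterior Inverse-Gamma(15/2, 1737/32)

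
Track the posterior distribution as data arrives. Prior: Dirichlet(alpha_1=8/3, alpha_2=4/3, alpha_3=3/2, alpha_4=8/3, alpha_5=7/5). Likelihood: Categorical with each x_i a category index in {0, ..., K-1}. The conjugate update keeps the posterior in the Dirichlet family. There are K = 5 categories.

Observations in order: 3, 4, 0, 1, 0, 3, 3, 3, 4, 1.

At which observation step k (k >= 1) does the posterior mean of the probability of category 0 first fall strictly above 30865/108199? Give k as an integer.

k = 3

obs 1: x=3 → posterior Dirichlet(8/3, 4/3, 3/2, 11/3, 7/5)
obs 2: x=4 → posterior Dirichlet(8/3, 4/3, 3/2, 11/3, 12/5)
obs 3: x=0 → posterior Dirichlet(11/3, 4/3, 3/2, 11/3, 12/5)
obs 4: x=1 → posterior Dirichlet(11/3, 7/3, 3/2, 11/3, 12/5)
obs 5: x=0 → posterior Dirichlet(14/3, 7/3, 3/2, 11/3, 12/5)
obs 6: x=3 → posterior Dirichlet(14/3, 7/3, 3/2, 14/3, 12/5)
obs 7: x=3 → posterior Dirichlet(14/3, 7/3, 3/2, 17/3, 12/5)
obs 8: x=3 → posterior Dirichlet(14/3, 7/3, 3/2, 20/3, 12/5)
obs 9: x=4 → posterior Dirichlet(14/3, 7/3, 3/2, 20/3, 17/5)
obs 10: x=1 → posterior Dirichlet(14/3, 10/3, 3/2, 20/3, 17/5)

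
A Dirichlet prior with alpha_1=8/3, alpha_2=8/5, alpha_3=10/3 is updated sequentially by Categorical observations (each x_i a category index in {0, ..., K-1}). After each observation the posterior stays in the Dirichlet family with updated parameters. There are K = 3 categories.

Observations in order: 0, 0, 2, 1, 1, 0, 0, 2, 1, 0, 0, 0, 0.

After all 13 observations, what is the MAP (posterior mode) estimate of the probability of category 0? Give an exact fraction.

145/264

obs 1: x=0 → posterior Dirichlet(11/3, 8/5, 10/3)
obs 2: x=0 → posterior Dirichlet(14/3, 8/5, 10/3)
obs 3: x=2 → posterior Dirichlet(14/3, 8/5, 13/3)
obs 4: x=1 → posterior Dirichlet(14/3, 13/5, 13/3)
obs 5: x=1 → posterior Dirichlet(14/3, 18/5, 13/3)
obs 6: x=0 → posterior Dirichlet(17/3, 18/5, 13/3)
obs 7: x=0 → posterior Dirichlet(20/3, 18/5, 13/3)
obs 8: x=2 → posterior Dirichlet(20/3, 18/5, 16/3)
obs 9: x=1 → posterior Dirichlet(20/3, 23/5, 16/3)
obs 10: x=0 → posterior Dirichlet(23/3, 23/5, 16/3)
obs 11: x=0 → posterior Dirichlet(26/3, 23/5, 16/3)
obs 12: x=0 → posterior Dirichlet(29/3, 23/5, 16/3)
obs 13: x=0 → posterior Dirichlet(32/3, 23/5, 16/3)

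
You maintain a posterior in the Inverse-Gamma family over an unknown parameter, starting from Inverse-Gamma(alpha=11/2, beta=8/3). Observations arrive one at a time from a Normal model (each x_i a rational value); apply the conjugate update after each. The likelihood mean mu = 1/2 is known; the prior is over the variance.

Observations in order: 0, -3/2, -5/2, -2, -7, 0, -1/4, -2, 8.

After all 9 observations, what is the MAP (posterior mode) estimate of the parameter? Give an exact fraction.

6931/1056

obs 1: x=0 → posterior Inverse-Gamma(6, 67/24)
obs 2: x=-3/2 → posterior Inverse-Gamma(13/2, 115/24)
obs 3: x=-5/2 → posterior Inverse-Gamma(7, 223/24)
obs 4: x=-2 → posterior Inverse-Gamma(15/2, 149/12)
obs 5: x=-7 → posterior Inverse-Gamma(8, 973/24)
obs 6: x=0 → posterior Inverse-Gamma(17/2, 122/3)
obs 7: x=-1/4 → posterior Inverse-Gamma(9, 3931/96)
obs 8: x=-2 → posterior Inverse-Gamma(19/2, 4231/96)
obs 9: x=8 → posterior Inverse-Gamma(10, 6931/96)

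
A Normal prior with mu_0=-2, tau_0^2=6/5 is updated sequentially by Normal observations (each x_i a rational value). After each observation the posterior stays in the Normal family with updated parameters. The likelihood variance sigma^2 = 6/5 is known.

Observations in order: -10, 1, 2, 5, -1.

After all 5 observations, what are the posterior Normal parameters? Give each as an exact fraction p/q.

mu_0=-5/6, tau_0^2=1/5

obs 1: x=-10 → posterior Normal(-6, 3/5)
obs 2: x=1 → posterior Normal(-11/3, 2/5)
obs 3: x=2 → posterior Normal(-9/4, 3/10)
obs 4: x=5 → posterior Normal(-4/5, 6/25)
obs 5: x=-1 → posterior Normal(-5/6, 1/5)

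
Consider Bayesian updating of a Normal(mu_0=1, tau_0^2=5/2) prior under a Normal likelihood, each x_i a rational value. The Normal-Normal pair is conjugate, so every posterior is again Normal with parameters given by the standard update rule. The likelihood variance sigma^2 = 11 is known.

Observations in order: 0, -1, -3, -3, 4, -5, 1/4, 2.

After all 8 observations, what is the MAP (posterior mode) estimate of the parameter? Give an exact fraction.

-27/248

obs 1: x=0 → posterior Normal(22/27, 55/27)
obs 2: x=-1 → posterior Normal(17/32, 55/32)
obs 3: x=-3 → posterior Normal(2/37, 55/37)
obs 4: x=-3 → posterior Normal(-13/42, 55/42)
obs 5: x=4 → posterior Normal(7/47, 55/47)
obs 6: x=-5 → posterior Normal(-9/26, 55/52)
obs 7: x=1/4 → posterior Normal(-67/228, 55/57)
obs 8: x=2 → posterior Normal(-27/248, 55/62)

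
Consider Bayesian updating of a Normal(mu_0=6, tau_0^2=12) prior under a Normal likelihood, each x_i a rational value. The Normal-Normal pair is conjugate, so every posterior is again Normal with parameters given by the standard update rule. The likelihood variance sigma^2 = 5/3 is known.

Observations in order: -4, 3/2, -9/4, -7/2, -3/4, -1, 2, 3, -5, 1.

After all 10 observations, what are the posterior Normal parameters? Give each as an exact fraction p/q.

obs 1: x=-4 → posterior Normal(-114/41, 60/41)
obs 2: x=3/2 → posterior Normal(-60/77, 60/77)
obs 3: x=-9/4 → posterior Normal(-141/113, 60/113)
obs 4: x=-7/2 → posterior Normal(-267/149, 60/149)
obs 5: x=-3/4 → posterior Normal(-294/185, 12/37)
obs 6: x=-1 → posterior Normal(-330/221, 60/221)
obs 7: x=2 → posterior Normal(-258/257, 60/257)
obs 8: x=3 → posterior Normal(-150/293, 60/293)
obs 9: x=-5 → posterior Normal(-330/329, 60/329)
obs 10: x=1 → posterior Normal(-294/365, 12/73)

mu_0=-294/365, tau_0^2=12/73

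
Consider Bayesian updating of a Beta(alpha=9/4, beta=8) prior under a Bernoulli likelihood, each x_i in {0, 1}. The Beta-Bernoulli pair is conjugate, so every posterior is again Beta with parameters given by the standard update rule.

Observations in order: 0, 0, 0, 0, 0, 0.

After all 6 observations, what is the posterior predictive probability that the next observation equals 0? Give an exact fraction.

56/65

obs 1: x=0 → posterior Beta(9/4, 9)
obs 2: x=0 → posterior Beta(9/4, 10)
obs 3: x=0 → posterior Beta(9/4, 11)
obs 4: x=0 → posterior Beta(9/4, 12)
obs 5: x=0 → posterior Beta(9/4, 13)
obs 6: x=0 → posterior Beta(9/4, 14)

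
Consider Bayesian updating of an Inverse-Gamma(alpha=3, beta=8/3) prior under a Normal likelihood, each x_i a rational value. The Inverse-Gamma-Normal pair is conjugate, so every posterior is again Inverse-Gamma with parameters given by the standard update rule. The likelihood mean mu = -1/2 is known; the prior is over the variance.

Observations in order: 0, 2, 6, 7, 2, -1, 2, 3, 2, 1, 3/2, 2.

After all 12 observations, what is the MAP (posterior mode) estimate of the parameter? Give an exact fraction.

1849/240

obs 1: x=0 → posterior Inverse-Gamma(7/2, 67/24)
obs 2: x=2 → posterior Inverse-Gamma(4, 71/12)
obs 3: x=6 → posterior Inverse-Gamma(9/2, 649/24)
obs 4: x=7 → posterior Inverse-Gamma(5, 331/6)
obs 5: x=2 → posterior Inverse-Gamma(11/2, 1399/24)
obs 6: x=-1 → posterior Inverse-Gamma(6, 701/12)
obs 7: x=2 → posterior Inverse-Gamma(13/2, 1477/24)
obs 8: x=3 → posterior Inverse-Gamma(7, 203/3)
obs 9: x=2 → posterior Inverse-Gamma(15/2, 1699/24)
obs 10: x=1 → posterior Inverse-Gamma(8, 863/12)
obs 11: x=3/2 → posterior Inverse-Gamma(17/2, 887/12)
obs 12: x=2 → posterior Inverse-Gamma(9, 1849/24)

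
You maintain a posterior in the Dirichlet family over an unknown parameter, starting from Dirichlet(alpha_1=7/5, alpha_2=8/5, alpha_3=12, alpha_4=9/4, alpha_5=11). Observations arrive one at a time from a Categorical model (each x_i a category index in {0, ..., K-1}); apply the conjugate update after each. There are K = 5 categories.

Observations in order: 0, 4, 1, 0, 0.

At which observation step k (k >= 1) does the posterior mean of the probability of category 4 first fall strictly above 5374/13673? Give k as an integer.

obs 1: x=0 → posterior Dirichlet(12/5, 8/5, 12, 9/4, 11)
obs 2: x=4 → posterior Dirichlet(12/5, 8/5, 12, 9/4, 12)
obs 3: x=1 → posterior Dirichlet(12/5, 13/5, 12, 9/4, 12)
obs 4: x=0 → posterior Dirichlet(17/5, 13/5, 12, 9/4, 12)
obs 5: x=0 → posterior Dirichlet(22/5, 13/5, 12, 9/4, 12)

k = 2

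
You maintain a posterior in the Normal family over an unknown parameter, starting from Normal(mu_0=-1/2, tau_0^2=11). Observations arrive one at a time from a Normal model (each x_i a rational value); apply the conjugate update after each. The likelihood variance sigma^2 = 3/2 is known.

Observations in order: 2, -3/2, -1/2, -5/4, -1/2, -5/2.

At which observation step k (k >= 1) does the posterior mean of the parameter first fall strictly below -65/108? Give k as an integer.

obs 1: x=2 → posterior Normal(17/10, 33/25)
obs 2: x=-3/2 → posterior Normal(19/94, 33/47)
obs 3: x=-1/2 → posterior Normal(-1/46, 11/23)
obs 4: x=-5/4 → posterior Normal(-29/91, 33/91)
obs 5: x=-1/2 → posterior Normal(-40/113, 33/113)
obs 6: x=-5/2 → posterior Normal(-19/27, 11/45)

k = 6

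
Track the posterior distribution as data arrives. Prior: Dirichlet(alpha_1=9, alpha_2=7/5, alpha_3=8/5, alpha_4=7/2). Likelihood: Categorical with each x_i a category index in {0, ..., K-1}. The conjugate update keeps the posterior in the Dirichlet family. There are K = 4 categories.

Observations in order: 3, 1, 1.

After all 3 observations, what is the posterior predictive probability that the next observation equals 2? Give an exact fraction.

16/185

obs 1: x=3 → posterior Dirichlet(9, 7/5, 8/5, 9/2)
obs 2: x=1 → posterior Dirichlet(9, 12/5, 8/5, 9/2)
obs 3: x=1 → posterior Dirichlet(9, 17/5, 8/5, 9/2)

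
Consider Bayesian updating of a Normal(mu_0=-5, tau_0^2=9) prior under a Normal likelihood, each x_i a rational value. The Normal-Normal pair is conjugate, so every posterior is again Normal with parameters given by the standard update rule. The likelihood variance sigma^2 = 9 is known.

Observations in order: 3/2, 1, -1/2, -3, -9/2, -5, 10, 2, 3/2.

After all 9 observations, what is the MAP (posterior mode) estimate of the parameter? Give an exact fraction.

obs 1: x=3/2 → posterior Normal(-7/4, 9/2)
obs 2: x=1 → posterior Normal(-5/6, 3)
obs 3: x=-1/2 → posterior Normal(-3/4, 9/4)
obs 4: x=-3 → posterior Normal(-6/5, 9/5)
obs 5: x=-9/2 → posterior Normal(-7/4, 3/2)
obs 6: x=-5 → posterior Normal(-31/14, 9/7)
obs 7: x=10 → posterior Normal(-11/16, 9/8)
obs 8: x=2 → posterior Normal(-7/18, 1)
obs 9: x=3/2 → posterior Normal(-1/5, 9/10)

-1/5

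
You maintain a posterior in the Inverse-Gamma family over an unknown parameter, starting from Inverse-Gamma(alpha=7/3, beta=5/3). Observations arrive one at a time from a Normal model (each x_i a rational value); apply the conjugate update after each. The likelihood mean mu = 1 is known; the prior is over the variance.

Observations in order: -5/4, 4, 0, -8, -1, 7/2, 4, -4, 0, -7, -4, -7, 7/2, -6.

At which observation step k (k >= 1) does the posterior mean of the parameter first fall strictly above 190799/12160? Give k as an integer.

obs 1: x=-5/4 → posterior Inverse-Gamma(17/6, 403/96)
obs 2: x=4 → posterior Inverse-Gamma(10/3, 835/96)
obs 3: x=0 → posterior Inverse-Gamma(23/6, 883/96)
obs 4: x=-8 → posterior Inverse-Gamma(13/3, 4771/96)
obs 5: x=-1 → posterior Inverse-Gamma(29/6, 4963/96)
obs 6: x=7/2 → posterior Inverse-Gamma(16/3, 5263/96)
obs 7: x=4 → posterior Inverse-Gamma(35/6, 5695/96)
obs 8: x=-4 → posterior Inverse-Gamma(19/3, 6895/96)
obs 9: x=0 → posterior Inverse-Gamma(41/6, 6943/96)
obs 10: x=-7 → posterior Inverse-Gamma(22/3, 10015/96)
obs 11: x=-4 → posterior Inverse-Gamma(47/6, 11215/96)
obs 12: x=-7 → posterior Inverse-Gamma(25/3, 14287/96)
obs 13: x=7/2 → posterior Inverse-Gamma(53/6, 14587/96)
obs 14: x=-6 → posterior Inverse-Gamma(28/3, 16939/96)

k = 10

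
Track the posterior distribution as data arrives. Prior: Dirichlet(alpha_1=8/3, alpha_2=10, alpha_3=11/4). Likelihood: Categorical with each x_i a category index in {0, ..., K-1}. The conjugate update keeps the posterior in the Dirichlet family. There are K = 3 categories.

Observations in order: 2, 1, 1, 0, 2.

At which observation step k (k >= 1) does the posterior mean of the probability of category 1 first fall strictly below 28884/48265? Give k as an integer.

obs 1: x=2 → posterior Dirichlet(8/3, 10, 15/4)
obs 2: x=1 → posterior Dirichlet(8/3, 11, 15/4)
obs 3: x=1 → posterior Dirichlet(8/3, 12, 15/4)
obs 4: x=0 → posterior Dirichlet(11/3, 12, 15/4)
obs 5: x=2 → posterior Dirichlet(11/3, 12, 19/4)

k = 5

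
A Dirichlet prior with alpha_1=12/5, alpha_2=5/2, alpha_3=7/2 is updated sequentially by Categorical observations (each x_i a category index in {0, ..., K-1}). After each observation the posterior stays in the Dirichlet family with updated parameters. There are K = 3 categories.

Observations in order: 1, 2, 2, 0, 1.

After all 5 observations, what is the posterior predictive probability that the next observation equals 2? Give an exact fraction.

obs 1: x=1 → posterior Dirichlet(12/5, 7/2, 7/2)
obs 2: x=2 → posterior Dirichlet(12/5, 7/2, 9/2)
obs 3: x=2 → posterior Dirichlet(12/5, 7/2, 11/2)
obs 4: x=0 → posterior Dirichlet(17/5, 7/2, 11/2)
obs 5: x=1 → posterior Dirichlet(17/5, 9/2, 11/2)

55/134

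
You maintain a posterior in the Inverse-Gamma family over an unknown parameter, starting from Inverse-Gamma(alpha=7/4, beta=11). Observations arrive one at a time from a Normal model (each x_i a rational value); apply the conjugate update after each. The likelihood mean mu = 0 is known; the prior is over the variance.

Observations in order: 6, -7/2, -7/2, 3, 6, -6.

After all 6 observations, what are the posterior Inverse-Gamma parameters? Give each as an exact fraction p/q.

obs 1: x=6 → posterior Inverse-Gamma(9/4, 29)
obs 2: x=-7/2 → posterior Inverse-Gamma(11/4, 281/8)
obs 3: x=-7/2 → posterior Inverse-Gamma(13/4, 165/4)
obs 4: x=3 → posterior Inverse-Gamma(15/4, 183/4)
obs 5: x=6 → posterior Inverse-Gamma(17/4, 255/4)
obs 6: x=-6 → posterior Inverse-Gamma(19/4, 327/4)

alpha=19/4, beta=327/4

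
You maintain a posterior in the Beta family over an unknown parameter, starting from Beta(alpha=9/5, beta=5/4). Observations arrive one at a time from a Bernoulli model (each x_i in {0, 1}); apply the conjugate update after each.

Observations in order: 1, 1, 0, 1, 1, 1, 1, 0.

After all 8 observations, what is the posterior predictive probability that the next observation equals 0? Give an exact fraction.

5/17

obs 1: x=1 → posterior Beta(14/5, 5/4)
obs 2: x=1 → posterior Beta(19/5, 5/4)
obs 3: x=0 → posterior Beta(19/5, 9/4)
obs 4: x=1 → posterior Beta(24/5, 9/4)
obs 5: x=1 → posterior Beta(29/5, 9/4)
obs 6: x=1 → posterior Beta(34/5, 9/4)
obs 7: x=1 → posterior Beta(39/5, 9/4)
obs 8: x=0 → posterior Beta(39/5, 13/4)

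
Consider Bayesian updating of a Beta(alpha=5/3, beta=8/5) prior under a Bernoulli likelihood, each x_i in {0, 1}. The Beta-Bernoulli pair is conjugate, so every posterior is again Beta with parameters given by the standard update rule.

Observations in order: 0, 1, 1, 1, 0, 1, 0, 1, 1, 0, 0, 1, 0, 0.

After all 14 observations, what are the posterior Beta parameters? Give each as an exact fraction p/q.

alpha=26/3, beta=43/5

obs 1: x=0 → posterior Beta(5/3, 13/5)
obs 2: x=1 → posterior Beta(8/3, 13/5)
obs 3: x=1 → posterior Beta(11/3, 13/5)
obs 4: x=1 → posterior Beta(14/3, 13/5)
obs 5: x=0 → posterior Beta(14/3, 18/5)
obs 6: x=1 → posterior Beta(17/3, 18/5)
obs 7: x=0 → posterior Beta(17/3, 23/5)
obs 8: x=1 → posterior Beta(20/3, 23/5)
obs 9: x=1 → posterior Beta(23/3, 23/5)
obs 10: x=0 → posterior Beta(23/3, 28/5)
obs 11: x=0 → posterior Beta(23/3, 33/5)
obs 12: x=1 → posterior Beta(26/3, 33/5)
obs 13: x=0 → posterior Beta(26/3, 38/5)
obs 14: x=0 → posterior Beta(26/3, 43/5)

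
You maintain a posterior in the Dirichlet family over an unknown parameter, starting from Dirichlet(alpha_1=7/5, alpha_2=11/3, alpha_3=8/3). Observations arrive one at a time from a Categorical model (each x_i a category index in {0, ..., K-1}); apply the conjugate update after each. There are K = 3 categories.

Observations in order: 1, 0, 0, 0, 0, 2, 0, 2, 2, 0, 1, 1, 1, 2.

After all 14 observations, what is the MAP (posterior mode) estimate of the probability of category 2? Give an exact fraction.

85/281

obs 1: x=1 → posterior Dirichlet(7/5, 14/3, 8/3)
obs 2: x=0 → posterior Dirichlet(12/5, 14/3, 8/3)
obs 3: x=0 → posterior Dirichlet(17/5, 14/3, 8/3)
obs 4: x=0 → posterior Dirichlet(22/5, 14/3, 8/3)
obs 5: x=0 → posterior Dirichlet(27/5, 14/3, 8/3)
obs 6: x=2 → posterior Dirichlet(27/5, 14/3, 11/3)
obs 7: x=0 → posterior Dirichlet(32/5, 14/3, 11/3)
obs 8: x=2 → posterior Dirichlet(32/5, 14/3, 14/3)
obs 9: x=2 → posterior Dirichlet(32/5, 14/3, 17/3)
obs 10: x=0 → posterior Dirichlet(37/5, 14/3, 17/3)
obs 11: x=1 → posterior Dirichlet(37/5, 17/3, 17/3)
obs 12: x=1 → posterior Dirichlet(37/5, 20/3, 17/3)
obs 13: x=1 → posterior Dirichlet(37/5, 23/3, 17/3)
obs 14: x=2 → posterior Dirichlet(37/5, 23/3, 20/3)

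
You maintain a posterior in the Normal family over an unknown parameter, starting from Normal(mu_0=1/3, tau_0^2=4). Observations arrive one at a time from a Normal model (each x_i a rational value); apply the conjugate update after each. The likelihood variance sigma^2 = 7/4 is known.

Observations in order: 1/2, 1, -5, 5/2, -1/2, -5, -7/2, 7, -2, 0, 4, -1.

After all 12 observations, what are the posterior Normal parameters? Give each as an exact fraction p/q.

mu_0=-89/597, tau_0^2=28/199

obs 1: x=1/2 → posterior Normal(31/69, 28/23)
obs 2: x=1 → posterior Normal(79/117, 28/39)
obs 3: x=-5 → posterior Normal(-161/165, 28/55)
obs 4: x=5/2 → posterior Normal(-41/213, 28/71)
obs 5: x=-1/2 → posterior Normal(-65/261, 28/87)
obs 6: x=-5 → posterior Normal(-305/309, 28/103)
obs 7: x=-7/2 → posterior Normal(-473/357, 4/17)
obs 8: x=7 → posterior Normal(-137/405, 28/135)
obs 9: x=-2 → posterior Normal(-233/453, 28/151)
obs 10: x=0 → posterior Normal(-233/501, 28/167)
obs 11: x=4 → posterior Normal(-41/549, 28/183)
obs 12: x=-1 → posterior Normal(-89/597, 28/199)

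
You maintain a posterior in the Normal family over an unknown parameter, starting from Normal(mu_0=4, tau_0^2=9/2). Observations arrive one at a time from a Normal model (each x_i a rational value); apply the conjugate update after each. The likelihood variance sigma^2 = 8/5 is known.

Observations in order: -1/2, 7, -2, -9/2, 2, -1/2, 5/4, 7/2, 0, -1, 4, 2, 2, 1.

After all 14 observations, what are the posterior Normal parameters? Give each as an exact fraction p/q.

obs 1: x=-1/2 → posterior Normal(83/122, 72/61)
obs 2: x=7 → posterior Normal(713/212, 36/53)
obs 3: x=-2 → posterior Normal(533/302, 72/151)
obs 4: x=-9/2 → posterior Normal(16/49, 18/49)
obs 5: x=2 → posterior Normal(154/241, 72/241)
obs 6: x=-1/2 → posterior Normal(263/572, 36/143)
obs 7: x=5/4 → posterior Normal(751/1324, 72/331)
obs 8: x=7/2 → posterior Normal(1381/1504, 9/47)
obs 9: x=0 → posterior Normal(1381/1684, 72/421)
obs 10: x=-1 → posterior Normal(1201/1864, 36/233)
obs 11: x=4 → posterior Normal(1921/2044, 72/511)
obs 12: x=2 → posterior Normal(2281/2224, 18/139)
obs 13: x=2 → posterior Normal(2641/2404, 72/601)
obs 14: x=1 → posterior Normal(2821/2584, 36/323)

mu_0=2821/2584, tau_0^2=36/323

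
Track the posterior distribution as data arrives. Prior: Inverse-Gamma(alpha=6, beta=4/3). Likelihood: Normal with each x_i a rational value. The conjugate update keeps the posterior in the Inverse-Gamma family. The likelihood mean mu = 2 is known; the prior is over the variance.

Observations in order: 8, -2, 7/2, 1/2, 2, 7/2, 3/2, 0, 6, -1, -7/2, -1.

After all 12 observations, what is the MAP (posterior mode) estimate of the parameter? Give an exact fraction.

1559/312

obs 1: x=8 → posterior Inverse-Gamma(13/2, 58/3)
obs 2: x=-2 → posterior Inverse-Gamma(7, 82/3)
obs 3: x=7/2 → posterior Inverse-Gamma(15/2, 683/24)
obs 4: x=1/2 → posterior Inverse-Gamma(8, 355/12)
obs 5: x=2 → posterior Inverse-Gamma(17/2, 355/12)
obs 6: x=7/2 → posterior Inverse-Gamma(9, 737/24)
obs 7: x=3/2 → posterior Inverse-Gamma(19/2, 185/6)
obs 8: x=0 → posterior Inverse-Gamma(10, 197/6)
obs 9: x=6 → posterior Inverse-Gamma(21/2, 245/6)
obs 10: x=-1 → posterior Inverse-Gamma(11, 136/3)
obs 11: x=-7/2 → posterior Inverse-Gamma(23/2, 1451/24)
obs 12: x=-1 → posterior Inverse-Gamma(12, 1559/24)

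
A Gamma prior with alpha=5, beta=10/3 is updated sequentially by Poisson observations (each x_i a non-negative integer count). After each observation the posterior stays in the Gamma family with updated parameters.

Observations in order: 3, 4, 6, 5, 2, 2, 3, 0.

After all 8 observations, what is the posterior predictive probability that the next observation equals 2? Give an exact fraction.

36818235697435119616449606497156282548757263810560/152214200233450528559804138174517974884637692126081

obs 1: x=3 → posterior Gamma(8, 13/3)
obs 2: x=4 → posterior Gamma(12, 16/3)
obs 3: x=6 → posterior Gamma(18, 19/3)
obs 4: x=5 → posterior Gamma(23, 22/3)
obs 5: x=2 → posterior Gamma(25, 25/3)
obs 6: x=2 → posterior Gamma(27, 28/3)
obs 7: x=3 → posterior Gamma(30, 31/3)
obs 8: x=0 → posterior Gamma(30, 34/3)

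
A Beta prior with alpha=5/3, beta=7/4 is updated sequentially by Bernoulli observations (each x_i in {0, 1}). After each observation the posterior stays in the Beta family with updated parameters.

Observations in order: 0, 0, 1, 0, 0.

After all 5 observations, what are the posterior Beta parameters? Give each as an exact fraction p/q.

alpha=8/3, beta=23/4

obs 1: x=0 → posterior Beta(5/3, 11/4)
obs 2: x=0 → posterior Beta(5/3, 15/4)
obs 3: x=1 → posterior Beta(8/3, 15/4)
obs 4: x=0 → posterior Beta(8/3, 19/4)
obs 5: x=0 → posterior Beta(8/3, 23/4)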